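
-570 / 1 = -570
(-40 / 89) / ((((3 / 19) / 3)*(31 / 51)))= -38760 / 2759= -14.05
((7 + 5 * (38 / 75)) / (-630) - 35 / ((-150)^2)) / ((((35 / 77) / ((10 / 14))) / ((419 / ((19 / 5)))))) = -382547 / 132300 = -2.89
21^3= 9261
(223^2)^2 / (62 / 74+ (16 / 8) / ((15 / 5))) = 1643712885.93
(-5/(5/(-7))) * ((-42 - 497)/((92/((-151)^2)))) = -86028173/92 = -935088.84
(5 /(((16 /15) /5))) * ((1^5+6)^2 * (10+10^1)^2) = 459375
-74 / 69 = -1.07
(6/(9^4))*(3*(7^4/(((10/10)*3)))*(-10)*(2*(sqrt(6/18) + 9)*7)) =-672280/243 - 672280*sqrt(3)/6561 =-2944.06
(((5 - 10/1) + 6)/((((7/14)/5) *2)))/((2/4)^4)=80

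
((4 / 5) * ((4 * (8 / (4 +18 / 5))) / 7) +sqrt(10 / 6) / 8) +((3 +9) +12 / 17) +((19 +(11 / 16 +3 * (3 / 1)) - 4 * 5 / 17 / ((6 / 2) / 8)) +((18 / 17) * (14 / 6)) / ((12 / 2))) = sqrt(15) / 24 +4248773 / 108528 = 39.31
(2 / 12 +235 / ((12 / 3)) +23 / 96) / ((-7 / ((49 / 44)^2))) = -649299 / 61952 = -10.48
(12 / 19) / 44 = 3 / 209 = 0.01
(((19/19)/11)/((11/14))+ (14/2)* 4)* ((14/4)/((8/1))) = 11907/968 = 12.30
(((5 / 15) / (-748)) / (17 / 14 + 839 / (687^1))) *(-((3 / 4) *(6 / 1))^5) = 94655547 / 280350400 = 0.34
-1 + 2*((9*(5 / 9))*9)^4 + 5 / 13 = 106616242 / 13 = 8201249.38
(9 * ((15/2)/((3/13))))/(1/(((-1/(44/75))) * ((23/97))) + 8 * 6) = 1009125/157064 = 6.42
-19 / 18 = -1.06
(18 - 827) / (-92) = 809 / 92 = 8.79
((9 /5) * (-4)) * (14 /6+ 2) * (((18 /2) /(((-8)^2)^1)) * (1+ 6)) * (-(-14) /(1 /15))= -51597 /8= -6449.62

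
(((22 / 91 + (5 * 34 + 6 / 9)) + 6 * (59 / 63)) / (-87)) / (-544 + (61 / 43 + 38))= 690752 / 171775149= 0.00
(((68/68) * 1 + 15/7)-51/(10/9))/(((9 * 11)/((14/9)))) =-2993/4455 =-0.67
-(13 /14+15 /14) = -2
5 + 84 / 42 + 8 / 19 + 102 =2079 / 19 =109.42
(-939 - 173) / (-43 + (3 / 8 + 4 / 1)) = 8896 / 309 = 28.79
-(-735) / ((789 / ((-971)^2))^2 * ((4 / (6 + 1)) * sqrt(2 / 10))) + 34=34 + 1524547794446915 * sqrt(5) / 830028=4107081365.39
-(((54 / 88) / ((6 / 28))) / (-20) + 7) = -6.86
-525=-525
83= 83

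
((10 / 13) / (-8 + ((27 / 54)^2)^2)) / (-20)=8 / 1651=0.00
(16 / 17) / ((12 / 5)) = 20 / 51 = 0.39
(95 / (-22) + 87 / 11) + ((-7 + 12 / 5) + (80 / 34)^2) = 143921 / 31790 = 4.53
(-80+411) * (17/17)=331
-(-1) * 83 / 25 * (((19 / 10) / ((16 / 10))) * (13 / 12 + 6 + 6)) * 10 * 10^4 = 30948625 / 6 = 5158104.17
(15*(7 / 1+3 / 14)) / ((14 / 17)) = 25755 / 196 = 131.40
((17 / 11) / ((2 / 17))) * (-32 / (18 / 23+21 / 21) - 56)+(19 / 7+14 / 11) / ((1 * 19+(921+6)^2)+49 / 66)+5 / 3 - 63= -554777045557138 / 537166868007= -1032.78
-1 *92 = -92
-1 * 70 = -70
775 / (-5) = -155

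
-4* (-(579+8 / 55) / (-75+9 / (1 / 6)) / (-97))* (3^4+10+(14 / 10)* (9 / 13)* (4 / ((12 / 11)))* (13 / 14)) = 60074758 / 560175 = 107.24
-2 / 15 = -0.13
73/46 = 1.59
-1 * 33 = -33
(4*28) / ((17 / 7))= 784 / 17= 46.12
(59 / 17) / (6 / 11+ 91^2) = 649 / 1548649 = 0.00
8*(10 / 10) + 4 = 12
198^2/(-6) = -6534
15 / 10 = 3 / 2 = 1.50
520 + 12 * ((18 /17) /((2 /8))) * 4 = 12296 /17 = 723.29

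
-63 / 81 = -7 / 9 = -0.78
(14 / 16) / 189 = 1 / 216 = 0.00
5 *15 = 75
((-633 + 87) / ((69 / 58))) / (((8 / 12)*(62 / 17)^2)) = -2288013 / 44206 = -51.76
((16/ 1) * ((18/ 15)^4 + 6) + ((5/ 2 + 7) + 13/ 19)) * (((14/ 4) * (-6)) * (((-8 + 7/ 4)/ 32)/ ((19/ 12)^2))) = 625560327/ 2743600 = 228.01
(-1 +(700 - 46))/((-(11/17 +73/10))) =-111010/1351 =-82.17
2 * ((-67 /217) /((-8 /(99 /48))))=2211 /13888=0.16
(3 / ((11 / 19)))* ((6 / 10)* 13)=2223 / 55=40.42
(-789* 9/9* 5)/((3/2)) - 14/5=-13164/5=-2632.80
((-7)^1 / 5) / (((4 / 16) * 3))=-28 / 15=-1.87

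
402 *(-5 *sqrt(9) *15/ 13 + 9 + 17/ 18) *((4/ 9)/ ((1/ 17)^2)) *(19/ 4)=-633886531/ 351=-1805944.53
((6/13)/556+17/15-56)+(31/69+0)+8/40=-4506589/83122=-54.22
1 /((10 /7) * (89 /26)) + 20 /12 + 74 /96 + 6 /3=33051 /7120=4.64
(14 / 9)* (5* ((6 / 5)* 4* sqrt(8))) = 224* sqrt(2) / 3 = 105.59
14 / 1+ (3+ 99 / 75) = 458 / 25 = 18.32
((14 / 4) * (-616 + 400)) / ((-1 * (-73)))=-756 / 73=-10.36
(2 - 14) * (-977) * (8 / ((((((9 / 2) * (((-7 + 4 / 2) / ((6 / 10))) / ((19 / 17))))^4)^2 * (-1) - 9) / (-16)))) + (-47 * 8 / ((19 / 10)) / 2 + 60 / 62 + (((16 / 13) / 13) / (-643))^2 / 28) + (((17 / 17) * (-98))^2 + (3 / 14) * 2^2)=153924861673762566361441108596317558735704 / 16190895632509506033860315340969138423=9506.88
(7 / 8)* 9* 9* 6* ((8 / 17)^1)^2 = 27216 / 289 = 94.17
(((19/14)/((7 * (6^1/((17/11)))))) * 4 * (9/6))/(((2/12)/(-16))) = -15504/539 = -28.76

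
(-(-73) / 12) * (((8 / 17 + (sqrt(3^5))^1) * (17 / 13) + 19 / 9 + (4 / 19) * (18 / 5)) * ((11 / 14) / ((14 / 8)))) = 31099387 / 3267810 + 40953 * sqrt(3) / 1274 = 65.19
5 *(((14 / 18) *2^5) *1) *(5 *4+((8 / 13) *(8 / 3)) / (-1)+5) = 1020320 / 351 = 2906.89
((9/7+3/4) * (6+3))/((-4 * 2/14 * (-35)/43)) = 22059/560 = 39.39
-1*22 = -22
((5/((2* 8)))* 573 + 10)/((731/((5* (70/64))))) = 529375/374272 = 1.41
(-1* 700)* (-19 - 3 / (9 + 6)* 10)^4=-136136700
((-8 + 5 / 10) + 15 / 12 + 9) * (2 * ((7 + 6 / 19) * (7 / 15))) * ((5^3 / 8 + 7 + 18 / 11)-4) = 380.45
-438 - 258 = -696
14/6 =7/3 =2.33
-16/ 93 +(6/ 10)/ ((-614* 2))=-98519/ 571020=-0.17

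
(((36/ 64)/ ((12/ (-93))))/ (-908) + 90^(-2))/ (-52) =-579503/ 6119193600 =-0.00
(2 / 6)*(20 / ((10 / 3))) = 2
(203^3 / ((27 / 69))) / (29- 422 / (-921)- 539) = -59068280047 / 1407864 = -41955.96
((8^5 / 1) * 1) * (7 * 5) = 1146880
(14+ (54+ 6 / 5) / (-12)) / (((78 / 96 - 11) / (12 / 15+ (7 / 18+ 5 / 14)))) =-1.43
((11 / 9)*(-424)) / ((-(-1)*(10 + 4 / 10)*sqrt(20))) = -583*sqrt(5) / 117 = -11.14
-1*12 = -12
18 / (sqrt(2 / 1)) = 9*sqrt(2) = 12.73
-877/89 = -9.85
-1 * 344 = -344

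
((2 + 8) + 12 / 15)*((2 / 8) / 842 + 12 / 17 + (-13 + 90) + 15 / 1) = 28663119 / 28628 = 1001.23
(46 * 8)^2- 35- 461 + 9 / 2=269865 / 2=134932.50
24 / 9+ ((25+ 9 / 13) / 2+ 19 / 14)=16.87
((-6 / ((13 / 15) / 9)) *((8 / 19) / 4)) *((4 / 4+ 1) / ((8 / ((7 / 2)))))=-2835 / 494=-5.74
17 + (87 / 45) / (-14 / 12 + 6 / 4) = 114 / 5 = 22.80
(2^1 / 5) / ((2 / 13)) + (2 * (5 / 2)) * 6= 163 / 5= 32.60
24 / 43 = 0.56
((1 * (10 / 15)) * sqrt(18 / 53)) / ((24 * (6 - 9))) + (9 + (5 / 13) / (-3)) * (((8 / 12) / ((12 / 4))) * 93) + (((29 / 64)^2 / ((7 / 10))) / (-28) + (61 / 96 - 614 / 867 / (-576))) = 7491237507373 / 40718426112 - sqrt(106) / 1908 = 183.97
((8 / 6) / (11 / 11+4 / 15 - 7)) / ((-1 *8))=5 / 172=0.03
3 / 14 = 0.21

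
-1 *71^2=-5041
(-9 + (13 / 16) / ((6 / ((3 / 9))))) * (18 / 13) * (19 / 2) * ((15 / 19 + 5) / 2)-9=-145589 / 416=-349.97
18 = 18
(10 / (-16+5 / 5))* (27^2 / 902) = -243 / 451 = -0.54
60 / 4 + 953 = 968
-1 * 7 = -7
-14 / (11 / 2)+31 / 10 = 61 / 110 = 0.55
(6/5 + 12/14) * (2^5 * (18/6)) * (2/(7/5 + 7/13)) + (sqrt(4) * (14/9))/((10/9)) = 50606/245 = 206.56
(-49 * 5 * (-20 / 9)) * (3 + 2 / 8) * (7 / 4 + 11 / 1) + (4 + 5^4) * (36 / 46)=6362539 / 276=23052.68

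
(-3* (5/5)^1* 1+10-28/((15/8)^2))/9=-217/2025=-0.11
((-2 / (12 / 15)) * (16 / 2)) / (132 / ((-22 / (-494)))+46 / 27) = -270 / 40037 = -0.01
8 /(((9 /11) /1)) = 88 /9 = 9.78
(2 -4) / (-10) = 1 / 5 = 0.20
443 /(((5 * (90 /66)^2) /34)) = 1822502 /1125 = 1620.00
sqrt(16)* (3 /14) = 6 /7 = 0.86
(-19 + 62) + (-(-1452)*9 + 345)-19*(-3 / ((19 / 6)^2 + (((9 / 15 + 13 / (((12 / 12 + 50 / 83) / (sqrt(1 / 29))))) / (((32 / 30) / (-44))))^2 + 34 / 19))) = 48935130397018462283196610 / 3636670867160335344649-11104100262407282130*sqrt(29) / 3636670867160335344649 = 13456.01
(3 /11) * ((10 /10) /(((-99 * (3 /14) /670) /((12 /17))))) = -37520 /6171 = -6.08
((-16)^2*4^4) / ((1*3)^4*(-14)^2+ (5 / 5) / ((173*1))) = 11337728 / 2746549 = 4.13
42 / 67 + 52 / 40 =1291 / 670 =1.93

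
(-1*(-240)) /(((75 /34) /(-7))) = -3808 /5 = -761.60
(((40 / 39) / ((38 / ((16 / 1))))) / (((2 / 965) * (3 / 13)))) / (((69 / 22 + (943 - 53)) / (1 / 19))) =3396800 / 63839601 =0.05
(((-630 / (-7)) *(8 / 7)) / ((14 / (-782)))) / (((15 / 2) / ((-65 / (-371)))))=-2439840 / 18179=-134.21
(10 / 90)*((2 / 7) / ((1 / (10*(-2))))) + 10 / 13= 110 / 819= 0.13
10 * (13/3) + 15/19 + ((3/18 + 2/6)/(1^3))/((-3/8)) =813/19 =42.79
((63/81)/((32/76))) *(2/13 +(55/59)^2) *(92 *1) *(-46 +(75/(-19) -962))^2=23546268968859/132278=178005934.24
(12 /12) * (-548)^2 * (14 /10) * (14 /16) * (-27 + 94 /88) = -1049356021 /110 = -9539600.19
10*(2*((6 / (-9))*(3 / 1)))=-40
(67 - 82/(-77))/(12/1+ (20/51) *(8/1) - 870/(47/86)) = -12562677/291024272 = -0.04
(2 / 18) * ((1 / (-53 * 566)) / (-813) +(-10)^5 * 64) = -156085593599999 / 219495366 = -711111.11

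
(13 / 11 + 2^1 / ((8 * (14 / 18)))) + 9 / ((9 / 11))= 3851 / 308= 12.50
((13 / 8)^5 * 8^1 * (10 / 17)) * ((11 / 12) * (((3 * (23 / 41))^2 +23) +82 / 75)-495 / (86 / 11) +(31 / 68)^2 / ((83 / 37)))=-89317748750505308501 / 43463377733713920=-2055.01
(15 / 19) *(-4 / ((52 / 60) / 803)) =-722700 / 247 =-2925.91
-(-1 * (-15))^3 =-3375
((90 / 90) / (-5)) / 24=-0.01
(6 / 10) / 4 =0.15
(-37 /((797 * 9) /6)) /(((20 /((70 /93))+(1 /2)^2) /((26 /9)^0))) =-2072 /1795641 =-0.00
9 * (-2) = -18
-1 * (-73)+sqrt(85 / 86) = 73.99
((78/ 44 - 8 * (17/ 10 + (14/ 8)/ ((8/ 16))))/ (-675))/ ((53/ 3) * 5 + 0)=4381/ 6558750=0.00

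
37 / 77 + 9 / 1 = 730 / 77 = 9.48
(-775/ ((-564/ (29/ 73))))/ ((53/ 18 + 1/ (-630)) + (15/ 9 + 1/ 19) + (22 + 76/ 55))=6576185/ 337843708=0.02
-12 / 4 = -3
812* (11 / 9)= 8932 / 9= 992.44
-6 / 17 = -0.35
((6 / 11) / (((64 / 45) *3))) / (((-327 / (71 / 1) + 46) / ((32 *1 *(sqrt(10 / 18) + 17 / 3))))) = 1065 *sqrt(5) / 32329 + 18105 / 32329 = 0.63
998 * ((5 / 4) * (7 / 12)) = 17465 / 24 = 727.71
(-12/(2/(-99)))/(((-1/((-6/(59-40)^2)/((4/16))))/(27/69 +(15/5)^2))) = 370.87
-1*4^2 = -16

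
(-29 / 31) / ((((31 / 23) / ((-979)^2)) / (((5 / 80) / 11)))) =-58116377 / 15376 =-3779.68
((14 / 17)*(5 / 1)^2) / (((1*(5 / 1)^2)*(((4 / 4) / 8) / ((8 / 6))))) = 8.78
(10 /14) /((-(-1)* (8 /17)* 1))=85 /56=1.52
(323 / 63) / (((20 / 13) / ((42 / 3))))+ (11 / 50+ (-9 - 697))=-148303 / 225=-659.12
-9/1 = -9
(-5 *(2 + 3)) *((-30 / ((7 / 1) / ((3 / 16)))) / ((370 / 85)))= 19125 / 4144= 4.62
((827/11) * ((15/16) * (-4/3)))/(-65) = 827/572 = 1.45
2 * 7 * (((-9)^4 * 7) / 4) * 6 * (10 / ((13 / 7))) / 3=22504230 / 13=1731094.62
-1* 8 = -8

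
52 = 52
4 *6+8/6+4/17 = 25.57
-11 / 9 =-1.22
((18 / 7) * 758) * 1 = 13644 / 7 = 1949.14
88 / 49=1.80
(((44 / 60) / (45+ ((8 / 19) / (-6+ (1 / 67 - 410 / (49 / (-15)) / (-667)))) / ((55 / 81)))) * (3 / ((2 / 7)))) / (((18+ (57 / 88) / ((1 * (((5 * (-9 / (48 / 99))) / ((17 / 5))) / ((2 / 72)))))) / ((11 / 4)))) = 65149018080421275 / 2486469042975942964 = 0.03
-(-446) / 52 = 8.58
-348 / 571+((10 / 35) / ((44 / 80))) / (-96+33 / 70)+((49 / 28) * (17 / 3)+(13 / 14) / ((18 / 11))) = 5803253039 / 588014658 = 9.87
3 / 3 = 1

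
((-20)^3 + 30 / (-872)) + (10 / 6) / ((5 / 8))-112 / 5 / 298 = -7997.44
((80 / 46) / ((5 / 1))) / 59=8 / 1357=0.01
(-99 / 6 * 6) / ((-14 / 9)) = 891 / 14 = 63.64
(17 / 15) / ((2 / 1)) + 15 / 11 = 637 / 330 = 1.93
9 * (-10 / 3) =-30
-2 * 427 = -854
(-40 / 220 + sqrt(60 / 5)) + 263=2*sqrt(3) + 2891 / 11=266.28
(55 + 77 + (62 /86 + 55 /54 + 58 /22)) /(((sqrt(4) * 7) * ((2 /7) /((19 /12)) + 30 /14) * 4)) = 66182909 /63139824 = 1.05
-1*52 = -52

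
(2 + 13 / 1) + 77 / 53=872 / 53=16.45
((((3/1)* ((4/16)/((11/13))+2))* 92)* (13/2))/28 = 90597/616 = 147.07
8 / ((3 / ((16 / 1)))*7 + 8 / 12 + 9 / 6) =2.30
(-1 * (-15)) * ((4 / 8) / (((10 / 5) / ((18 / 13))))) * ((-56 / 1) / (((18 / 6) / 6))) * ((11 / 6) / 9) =-118.46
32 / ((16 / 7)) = 14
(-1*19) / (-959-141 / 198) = 1254 / 63341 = 0.02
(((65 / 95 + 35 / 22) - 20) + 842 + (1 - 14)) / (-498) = -339113 / 208164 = -1.63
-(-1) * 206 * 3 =618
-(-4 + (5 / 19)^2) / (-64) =-1419 / 23104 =-0.06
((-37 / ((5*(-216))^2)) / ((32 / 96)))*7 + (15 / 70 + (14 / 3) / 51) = 14117179 / 46267200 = 0.31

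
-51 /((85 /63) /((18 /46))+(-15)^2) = -28917 /129530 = -0.22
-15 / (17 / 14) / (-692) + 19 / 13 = 1.48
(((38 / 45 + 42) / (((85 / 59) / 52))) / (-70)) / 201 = -2957552 / 26908875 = -0.11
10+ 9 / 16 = 169 / 16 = 10.56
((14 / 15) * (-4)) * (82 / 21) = -656 / 45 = -14.58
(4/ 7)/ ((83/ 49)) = 28/ 83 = 0.34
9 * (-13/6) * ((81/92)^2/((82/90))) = -11514555/694048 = -16.59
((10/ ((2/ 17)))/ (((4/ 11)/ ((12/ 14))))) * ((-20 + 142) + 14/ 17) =172260/ 7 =24608.57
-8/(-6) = 4/3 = 1.33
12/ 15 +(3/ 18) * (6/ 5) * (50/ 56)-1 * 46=-6303/ 140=-45.02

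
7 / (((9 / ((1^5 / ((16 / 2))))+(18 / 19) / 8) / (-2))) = -152 / 783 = -0.19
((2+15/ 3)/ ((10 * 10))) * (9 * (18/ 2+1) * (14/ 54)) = 49/ 30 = 1.63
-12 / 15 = -4 / 5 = -0.80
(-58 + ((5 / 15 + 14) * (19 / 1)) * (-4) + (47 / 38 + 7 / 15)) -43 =-677519 / 570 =-1188.63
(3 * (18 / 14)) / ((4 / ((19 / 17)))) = 513 / 476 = 1.08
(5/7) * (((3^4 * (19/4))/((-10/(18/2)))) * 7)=-13851/8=-1731.38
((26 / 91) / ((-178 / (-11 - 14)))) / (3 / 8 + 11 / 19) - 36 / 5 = -646612 / 90335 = -7.16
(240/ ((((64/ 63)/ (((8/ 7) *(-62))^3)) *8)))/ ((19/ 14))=-1029576960/ 133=-7741180.15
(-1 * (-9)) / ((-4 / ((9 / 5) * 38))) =-1539 / 10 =-153.90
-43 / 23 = -1.87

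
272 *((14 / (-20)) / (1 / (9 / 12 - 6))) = 4998 / 5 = 999.60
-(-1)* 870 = 870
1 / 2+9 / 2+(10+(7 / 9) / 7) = 15.11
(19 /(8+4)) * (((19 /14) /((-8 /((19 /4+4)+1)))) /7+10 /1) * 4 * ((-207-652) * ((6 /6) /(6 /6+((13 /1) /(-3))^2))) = -1499198097 /558208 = -2685.73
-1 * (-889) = 889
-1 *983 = -983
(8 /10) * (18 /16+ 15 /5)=33 /10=3.30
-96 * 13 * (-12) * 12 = 179712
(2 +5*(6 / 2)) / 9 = 17 / 9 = 1.89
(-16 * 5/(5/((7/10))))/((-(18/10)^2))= 280/81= 3.46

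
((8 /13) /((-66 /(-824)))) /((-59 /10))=-1.30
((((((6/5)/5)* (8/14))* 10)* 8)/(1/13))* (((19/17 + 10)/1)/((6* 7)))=22464/595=37.75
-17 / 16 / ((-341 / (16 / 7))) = 17 / 2387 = 0.01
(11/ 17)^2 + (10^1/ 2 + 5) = 3011/ 289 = 10.42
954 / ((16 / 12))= 1431 / 2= 715.50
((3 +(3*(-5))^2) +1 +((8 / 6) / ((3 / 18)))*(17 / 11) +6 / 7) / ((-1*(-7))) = 18651 / 539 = 34.60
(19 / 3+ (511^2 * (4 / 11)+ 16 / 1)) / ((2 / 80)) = 125367560 / 33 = 3799016.97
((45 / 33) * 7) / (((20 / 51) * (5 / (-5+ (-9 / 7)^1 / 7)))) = -19431 / 770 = -25.24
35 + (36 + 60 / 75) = 359 / 5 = 71.80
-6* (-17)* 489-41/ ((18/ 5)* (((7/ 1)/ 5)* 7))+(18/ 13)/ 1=571903699/ 11466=49878.22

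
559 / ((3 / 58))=32422 / 3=10807.33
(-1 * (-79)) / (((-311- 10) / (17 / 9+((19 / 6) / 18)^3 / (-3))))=-563389211 / 1213102656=-0.46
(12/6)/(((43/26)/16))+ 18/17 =14918/731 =20.41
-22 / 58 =-11 / 29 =-0.38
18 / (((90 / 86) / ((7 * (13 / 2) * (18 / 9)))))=7826 / 5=1565.20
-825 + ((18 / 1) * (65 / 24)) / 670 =-442161 / 536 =-824.93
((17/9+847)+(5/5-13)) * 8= 60256/9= 6695.11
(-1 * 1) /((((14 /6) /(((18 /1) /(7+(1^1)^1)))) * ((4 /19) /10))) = -2565 /56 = -45.80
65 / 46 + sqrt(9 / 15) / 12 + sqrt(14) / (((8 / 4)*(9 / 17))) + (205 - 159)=sqrt(15) / 60 + 17*sqrt(14) / 18 + 2181 / 46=51.01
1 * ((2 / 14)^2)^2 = 1 / 2401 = 0.00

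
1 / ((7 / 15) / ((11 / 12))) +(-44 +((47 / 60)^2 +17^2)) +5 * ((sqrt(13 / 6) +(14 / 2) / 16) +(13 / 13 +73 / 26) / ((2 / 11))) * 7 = 35 * sqrt(78) / 6 +163123697 / 163800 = 1047.39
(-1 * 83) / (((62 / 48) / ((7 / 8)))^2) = -36603 / 961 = -38.09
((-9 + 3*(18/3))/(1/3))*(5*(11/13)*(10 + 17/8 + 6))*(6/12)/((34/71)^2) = 4514.30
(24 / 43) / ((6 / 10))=40 / 43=0.93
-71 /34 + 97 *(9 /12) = 4805 /68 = 70.66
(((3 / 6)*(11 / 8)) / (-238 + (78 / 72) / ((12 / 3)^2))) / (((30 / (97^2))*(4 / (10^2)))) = -94090 / 4153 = -22.66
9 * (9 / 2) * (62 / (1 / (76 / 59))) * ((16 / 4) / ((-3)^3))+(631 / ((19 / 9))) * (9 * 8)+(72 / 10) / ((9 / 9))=21048.43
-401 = -401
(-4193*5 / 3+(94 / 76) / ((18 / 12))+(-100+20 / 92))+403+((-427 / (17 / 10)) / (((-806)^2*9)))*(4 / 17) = -1233920715666908 / 184600078533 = -6684.29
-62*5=-310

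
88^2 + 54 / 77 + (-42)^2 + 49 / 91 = 9518749 / 1001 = 9509.24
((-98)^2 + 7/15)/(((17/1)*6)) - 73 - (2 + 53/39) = 354091/19890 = 17.80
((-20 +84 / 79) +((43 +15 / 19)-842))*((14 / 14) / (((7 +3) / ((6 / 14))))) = -1839807 / 52535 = -35.02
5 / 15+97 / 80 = 371 / 240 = 1.55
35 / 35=1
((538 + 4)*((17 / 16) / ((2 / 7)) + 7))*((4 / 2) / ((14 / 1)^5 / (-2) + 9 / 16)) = -185906 / 4302583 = -0.04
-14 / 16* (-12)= 21 / 2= 10.50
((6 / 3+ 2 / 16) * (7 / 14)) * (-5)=-85 / 16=-5.31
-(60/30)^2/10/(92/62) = -31/115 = -0.27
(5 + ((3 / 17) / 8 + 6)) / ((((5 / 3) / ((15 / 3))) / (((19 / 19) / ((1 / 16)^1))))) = 8994 / 17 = 529.06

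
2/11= 0.18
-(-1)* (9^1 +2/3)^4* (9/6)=707281/54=13097.80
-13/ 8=-1.62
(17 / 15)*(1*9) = 10.20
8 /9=0.89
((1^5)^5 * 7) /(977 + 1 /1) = 7 /978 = 0.01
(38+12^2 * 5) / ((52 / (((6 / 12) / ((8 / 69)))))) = 26151 / 416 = 62.86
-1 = -1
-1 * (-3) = 3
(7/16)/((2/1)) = 7/32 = 0.22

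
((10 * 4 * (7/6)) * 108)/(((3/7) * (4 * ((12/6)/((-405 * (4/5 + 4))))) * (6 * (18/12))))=-317520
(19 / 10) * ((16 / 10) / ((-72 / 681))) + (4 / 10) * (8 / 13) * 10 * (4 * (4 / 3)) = -30469 / 1950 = -15.63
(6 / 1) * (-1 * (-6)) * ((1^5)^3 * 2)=72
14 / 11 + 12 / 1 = 13.27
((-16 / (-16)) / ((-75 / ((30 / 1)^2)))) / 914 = -6 / 457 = -0.01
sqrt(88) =9.38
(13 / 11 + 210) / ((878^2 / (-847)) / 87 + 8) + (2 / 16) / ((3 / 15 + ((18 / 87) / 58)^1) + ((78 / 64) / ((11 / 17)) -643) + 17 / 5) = -85.80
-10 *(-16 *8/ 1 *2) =2560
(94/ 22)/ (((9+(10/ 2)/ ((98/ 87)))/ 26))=119756/ 14487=8.27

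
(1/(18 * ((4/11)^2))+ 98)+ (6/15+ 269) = 529661/1440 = 367.82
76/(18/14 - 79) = -0.98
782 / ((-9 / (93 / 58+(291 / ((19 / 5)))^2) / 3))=-16007673331 / 10469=-1529054.67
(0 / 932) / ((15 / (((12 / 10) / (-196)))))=0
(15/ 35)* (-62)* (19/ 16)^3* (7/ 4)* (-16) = 637887/ 512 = 1245.87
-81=-81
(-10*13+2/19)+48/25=-127.97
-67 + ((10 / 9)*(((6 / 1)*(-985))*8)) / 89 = -175489 / 267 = -657.26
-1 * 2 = -2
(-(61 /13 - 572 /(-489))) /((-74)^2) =-37265 /34810932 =-0.00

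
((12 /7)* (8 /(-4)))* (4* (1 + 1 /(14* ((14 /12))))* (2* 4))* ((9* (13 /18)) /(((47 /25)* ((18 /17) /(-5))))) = 91936000 /48363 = 1900.96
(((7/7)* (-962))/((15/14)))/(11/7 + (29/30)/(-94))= -17723888/30817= -575.13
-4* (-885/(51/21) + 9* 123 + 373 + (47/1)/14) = -532618/119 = -4475.78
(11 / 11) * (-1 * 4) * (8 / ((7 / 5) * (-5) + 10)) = -32 / 3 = -10.67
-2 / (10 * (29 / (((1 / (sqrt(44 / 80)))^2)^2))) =-80 / 3509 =-0.02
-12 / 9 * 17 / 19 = -68 / 57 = -1.19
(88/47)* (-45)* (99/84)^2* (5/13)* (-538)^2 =-13028677.93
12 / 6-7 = -5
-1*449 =-449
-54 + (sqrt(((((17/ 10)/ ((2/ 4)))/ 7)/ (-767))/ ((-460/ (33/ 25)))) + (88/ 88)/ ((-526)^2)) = -54.00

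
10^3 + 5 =1005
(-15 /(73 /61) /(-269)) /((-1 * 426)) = -0.00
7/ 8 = 0.88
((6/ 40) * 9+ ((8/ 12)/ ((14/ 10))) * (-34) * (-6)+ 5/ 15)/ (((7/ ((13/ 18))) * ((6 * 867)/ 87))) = 0.17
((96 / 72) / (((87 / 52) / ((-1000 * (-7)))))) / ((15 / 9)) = 291200 / 87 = 3347.13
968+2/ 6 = 2905/ 3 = 968.33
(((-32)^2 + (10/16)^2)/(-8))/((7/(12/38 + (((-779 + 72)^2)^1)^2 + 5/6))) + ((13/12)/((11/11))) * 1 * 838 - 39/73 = -45439095839606149991/9942016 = -4570410653091.50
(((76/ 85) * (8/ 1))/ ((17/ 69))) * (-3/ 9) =-13984/ 1445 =-9.68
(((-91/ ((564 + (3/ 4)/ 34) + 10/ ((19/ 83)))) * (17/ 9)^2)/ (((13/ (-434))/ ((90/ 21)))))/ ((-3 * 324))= -810251960/ 10302823593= -0.08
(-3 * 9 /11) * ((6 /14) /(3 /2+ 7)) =-162 /1309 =-0.12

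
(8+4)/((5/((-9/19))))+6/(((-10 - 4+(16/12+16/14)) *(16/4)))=-58257/45980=-1.27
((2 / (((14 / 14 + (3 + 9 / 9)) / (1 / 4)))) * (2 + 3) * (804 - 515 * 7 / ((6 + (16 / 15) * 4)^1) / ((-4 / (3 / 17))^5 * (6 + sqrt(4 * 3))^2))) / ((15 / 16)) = 34289569476287 / 79966346240 - 41715 * sqrt(3) / 31986538496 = 428.80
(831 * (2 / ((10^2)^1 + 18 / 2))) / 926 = 831 / 50467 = 0.02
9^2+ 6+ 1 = 88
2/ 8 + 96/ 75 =153/ 100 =1.53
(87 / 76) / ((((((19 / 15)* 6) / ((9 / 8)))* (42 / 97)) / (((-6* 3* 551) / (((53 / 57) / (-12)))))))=297348165 / 5936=50092.35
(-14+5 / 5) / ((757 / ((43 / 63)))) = -559 / 47691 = -0.01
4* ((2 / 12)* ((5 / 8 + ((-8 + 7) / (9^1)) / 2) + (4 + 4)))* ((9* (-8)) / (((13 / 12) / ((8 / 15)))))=-39488 / 195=-202.50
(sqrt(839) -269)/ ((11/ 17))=-4573/ 11+17 *sqrt(839)/ 11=-370.96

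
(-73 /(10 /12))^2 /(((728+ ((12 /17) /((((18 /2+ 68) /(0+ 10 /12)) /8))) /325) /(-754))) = -307689431049 /38713685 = -7947.82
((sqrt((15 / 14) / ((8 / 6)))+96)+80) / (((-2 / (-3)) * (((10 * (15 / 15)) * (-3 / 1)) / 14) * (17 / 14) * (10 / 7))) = -71.38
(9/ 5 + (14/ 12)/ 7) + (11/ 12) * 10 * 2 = 203/ 10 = 20.30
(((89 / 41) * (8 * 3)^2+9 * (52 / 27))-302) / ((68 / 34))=59389 / 123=482.84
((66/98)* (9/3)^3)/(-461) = -891/22589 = -0.04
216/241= 0.90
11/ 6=1.83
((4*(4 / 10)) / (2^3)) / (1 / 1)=1 / 5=0.20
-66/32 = -33/16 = -2.06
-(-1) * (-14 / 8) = -7 / 4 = -1.75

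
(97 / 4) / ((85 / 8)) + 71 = 6229 / 85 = 73.28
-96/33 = -32/11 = -2.91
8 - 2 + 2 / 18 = 55 / 9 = 6.11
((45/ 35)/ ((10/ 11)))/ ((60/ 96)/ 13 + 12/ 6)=1716/ 2485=0.69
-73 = -73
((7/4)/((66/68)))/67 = 119/4422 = 0.03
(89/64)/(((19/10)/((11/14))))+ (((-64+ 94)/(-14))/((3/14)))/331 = 1535125/2817472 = 0.54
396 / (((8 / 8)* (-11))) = -36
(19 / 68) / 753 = 19 / 51204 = 0.00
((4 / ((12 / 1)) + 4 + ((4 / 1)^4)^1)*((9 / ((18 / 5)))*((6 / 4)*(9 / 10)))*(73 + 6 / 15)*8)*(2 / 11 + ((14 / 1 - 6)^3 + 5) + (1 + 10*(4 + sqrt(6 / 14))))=5159286*sqrt(21) / 7 + 287981964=291359509.52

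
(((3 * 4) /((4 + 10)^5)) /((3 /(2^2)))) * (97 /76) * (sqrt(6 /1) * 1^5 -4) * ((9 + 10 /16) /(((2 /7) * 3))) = -1067 /625632 + 1067 * sqrt(6) /2502528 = -0.00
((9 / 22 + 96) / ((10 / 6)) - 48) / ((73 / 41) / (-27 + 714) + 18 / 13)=396563193 / 55875050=7.10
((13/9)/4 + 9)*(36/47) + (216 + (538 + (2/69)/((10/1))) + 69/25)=61935877/81075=763.93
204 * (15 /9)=340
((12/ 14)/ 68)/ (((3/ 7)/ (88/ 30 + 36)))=292/ 255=1.15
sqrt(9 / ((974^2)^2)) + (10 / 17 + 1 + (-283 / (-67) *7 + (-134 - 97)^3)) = -13319149075451971 / 1080541964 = -12326359.84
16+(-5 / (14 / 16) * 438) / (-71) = 25472 / 497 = 51.25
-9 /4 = -2.25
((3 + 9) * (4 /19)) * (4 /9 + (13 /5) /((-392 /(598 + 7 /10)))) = -32741 /3675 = -8.91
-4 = -4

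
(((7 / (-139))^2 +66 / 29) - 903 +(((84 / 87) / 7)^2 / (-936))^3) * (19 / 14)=-157503190969961002406026 / 128846674248877697931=-1222.41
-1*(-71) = 71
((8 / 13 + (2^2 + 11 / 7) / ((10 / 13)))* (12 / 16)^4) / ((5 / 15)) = 1737693 / 232960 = 7.46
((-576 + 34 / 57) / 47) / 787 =-32798 / 2108373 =-0.02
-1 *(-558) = 558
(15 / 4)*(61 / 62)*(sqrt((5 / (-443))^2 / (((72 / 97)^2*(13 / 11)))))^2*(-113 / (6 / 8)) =-89177325875 / 819987981696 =-0.11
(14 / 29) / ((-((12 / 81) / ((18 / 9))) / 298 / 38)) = -2140236 / 29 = -73801.24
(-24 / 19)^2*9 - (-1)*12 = 9516 / 361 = 26.36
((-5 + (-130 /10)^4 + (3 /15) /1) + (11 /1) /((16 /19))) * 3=6856623 /80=85707.79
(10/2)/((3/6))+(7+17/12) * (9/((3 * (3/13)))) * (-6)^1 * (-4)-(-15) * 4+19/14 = 37763/14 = 2697.36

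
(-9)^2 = 81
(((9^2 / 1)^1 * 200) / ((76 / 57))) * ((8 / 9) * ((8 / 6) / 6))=2400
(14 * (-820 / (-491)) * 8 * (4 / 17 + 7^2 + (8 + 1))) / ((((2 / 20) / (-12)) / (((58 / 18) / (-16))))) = 2197272000 / 8347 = 263240.92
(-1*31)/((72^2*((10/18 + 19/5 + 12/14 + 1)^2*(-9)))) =37975/2205993024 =0.00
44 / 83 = 0.53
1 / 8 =0.12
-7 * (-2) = 14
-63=-63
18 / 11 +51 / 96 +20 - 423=-141093 / 352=-400.83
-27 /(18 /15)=-45 /2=-22.50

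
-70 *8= -560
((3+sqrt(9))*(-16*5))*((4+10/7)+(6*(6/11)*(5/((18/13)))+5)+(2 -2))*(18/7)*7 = -14800320/77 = -192211.95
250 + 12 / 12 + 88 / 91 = 251.97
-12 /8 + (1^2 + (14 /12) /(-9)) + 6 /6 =10 /27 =0.37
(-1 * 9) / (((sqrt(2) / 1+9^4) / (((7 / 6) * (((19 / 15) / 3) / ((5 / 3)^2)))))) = -2617839 / 10761679750+399 * sqrt(2) / 10761679750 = -0.00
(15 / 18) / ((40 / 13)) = 13 / 48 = 0.27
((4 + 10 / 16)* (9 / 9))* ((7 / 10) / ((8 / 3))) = 1.21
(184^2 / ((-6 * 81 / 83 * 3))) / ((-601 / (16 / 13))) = 22480384 / 5695677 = 3.95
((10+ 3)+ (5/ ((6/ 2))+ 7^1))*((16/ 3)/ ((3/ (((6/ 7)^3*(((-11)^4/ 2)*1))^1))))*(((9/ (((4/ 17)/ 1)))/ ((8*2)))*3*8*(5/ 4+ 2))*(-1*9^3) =-8279377010190/ 343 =-24138125394.14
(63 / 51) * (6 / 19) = 126 / 323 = 0.39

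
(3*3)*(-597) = -5373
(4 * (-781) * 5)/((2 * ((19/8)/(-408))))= 1341675.79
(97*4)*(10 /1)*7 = 27160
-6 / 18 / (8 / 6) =-1 / 4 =-0.25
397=397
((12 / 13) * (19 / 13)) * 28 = 6384 / 169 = 37.78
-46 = -46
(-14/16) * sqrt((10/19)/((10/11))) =-7 * sqrt(209)/152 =-0.67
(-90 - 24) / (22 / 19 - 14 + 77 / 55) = 10830 / 1087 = 9.96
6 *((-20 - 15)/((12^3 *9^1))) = -35/2592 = -0.01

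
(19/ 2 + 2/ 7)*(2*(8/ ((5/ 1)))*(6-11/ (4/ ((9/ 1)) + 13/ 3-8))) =42744/ 145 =294.79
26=26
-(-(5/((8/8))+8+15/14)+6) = 113/14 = 8.07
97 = 97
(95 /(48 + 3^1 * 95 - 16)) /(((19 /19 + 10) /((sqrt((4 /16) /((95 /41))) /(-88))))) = -sqrt(3895) /613712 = -0.00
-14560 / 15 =-2912 / 3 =-970.67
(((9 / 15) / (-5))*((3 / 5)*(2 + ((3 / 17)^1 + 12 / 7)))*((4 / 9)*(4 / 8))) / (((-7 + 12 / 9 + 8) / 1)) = -2778 / 104125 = -0.03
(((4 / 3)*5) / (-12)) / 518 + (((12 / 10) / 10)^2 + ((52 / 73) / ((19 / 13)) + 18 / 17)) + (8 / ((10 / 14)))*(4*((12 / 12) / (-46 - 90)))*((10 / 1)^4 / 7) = -32223824859193 / 68703311250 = -469.03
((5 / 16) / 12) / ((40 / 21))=7 / 512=0.01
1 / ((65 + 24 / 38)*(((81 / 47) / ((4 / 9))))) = 3572 / 909063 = 0.00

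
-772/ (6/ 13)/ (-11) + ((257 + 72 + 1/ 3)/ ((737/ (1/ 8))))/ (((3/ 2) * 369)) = 372180289/ 2447577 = 152.06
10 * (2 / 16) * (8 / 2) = 5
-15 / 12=-1.25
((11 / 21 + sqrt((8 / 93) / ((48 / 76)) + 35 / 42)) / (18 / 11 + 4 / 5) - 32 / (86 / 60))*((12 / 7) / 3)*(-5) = 26754250 / 423507 - 275*sqrt(33542) / 43617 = 62.02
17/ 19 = 0.89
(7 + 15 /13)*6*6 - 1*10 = 3686 /13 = 283.54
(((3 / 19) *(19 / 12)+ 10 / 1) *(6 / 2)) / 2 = 123 / 8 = 15.38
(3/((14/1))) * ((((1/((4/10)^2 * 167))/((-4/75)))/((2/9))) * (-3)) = 151875/74816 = 2.03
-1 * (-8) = 8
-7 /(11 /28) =-196 /11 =-17.82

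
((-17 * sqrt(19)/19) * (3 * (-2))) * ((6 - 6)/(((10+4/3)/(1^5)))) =0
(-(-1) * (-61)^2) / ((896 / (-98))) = -26047 / 64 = -406.98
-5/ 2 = -2.50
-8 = -8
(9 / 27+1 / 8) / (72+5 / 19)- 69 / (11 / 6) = -37.63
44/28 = 11/7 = 1.57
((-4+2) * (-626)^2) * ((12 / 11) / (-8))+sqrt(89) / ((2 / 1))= sqrt(89) / 2+1175628 / 11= 106879.99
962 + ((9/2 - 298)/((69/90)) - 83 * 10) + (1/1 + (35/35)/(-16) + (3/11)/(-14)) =-7081395/28336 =-249.91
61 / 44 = 1.39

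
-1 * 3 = -3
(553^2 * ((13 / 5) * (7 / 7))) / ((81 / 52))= 206726884 / 405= 510436.75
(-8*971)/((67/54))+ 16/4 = -419204/67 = -6256.78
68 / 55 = 1.24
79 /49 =1.61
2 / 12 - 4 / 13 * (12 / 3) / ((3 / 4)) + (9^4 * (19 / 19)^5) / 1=511643 / 78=6559.53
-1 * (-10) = 10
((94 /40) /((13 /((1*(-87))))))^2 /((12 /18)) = 50159763 /135200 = 371.00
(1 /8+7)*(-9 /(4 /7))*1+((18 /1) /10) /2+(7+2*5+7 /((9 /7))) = -127979 /1440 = -88.87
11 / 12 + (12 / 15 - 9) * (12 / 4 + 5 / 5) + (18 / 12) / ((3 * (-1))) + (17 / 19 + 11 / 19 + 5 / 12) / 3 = -31.75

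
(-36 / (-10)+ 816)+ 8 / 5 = 4106 / 5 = 821.20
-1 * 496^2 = -246016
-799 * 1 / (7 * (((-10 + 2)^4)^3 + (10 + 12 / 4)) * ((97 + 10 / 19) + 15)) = -0.00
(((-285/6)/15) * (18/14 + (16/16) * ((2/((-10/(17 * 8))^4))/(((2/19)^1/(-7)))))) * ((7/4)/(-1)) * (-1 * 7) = 2647505372323/15000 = 176500358.15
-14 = -14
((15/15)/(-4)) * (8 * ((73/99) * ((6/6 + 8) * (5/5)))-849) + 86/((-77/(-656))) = 286949/308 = 931.65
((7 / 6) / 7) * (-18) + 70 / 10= 4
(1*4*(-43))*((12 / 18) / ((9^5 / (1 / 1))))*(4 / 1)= -1376 / 177147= -0.01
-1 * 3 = -3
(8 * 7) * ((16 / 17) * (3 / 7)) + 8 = 520 / 17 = 30.59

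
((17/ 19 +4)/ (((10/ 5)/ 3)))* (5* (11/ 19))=15345/ 722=21.25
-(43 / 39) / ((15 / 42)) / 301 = -2 / 195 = -0.01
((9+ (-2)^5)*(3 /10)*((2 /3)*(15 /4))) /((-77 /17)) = 1173 /308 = 3.81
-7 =-7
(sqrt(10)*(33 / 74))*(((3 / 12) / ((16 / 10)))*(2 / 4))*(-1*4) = -165*sqrt(10) / 1184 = -0.44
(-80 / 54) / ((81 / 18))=-80 / 243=-0.33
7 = 7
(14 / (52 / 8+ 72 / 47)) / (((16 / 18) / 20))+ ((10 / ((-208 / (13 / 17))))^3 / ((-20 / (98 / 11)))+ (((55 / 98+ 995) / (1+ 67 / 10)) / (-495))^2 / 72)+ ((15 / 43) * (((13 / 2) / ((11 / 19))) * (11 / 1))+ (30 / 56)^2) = 3387622782108092610298327 / 41018392141506205848576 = 82.59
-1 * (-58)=58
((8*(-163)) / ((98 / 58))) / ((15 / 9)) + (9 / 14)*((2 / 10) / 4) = -907521 / 1960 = -463.02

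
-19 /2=-9.50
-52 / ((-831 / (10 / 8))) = 65 / 831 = 0.08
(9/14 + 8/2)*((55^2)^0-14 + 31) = 585/7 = 83.57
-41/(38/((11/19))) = -0.62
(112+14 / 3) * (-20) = -7000 / 3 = -2333.33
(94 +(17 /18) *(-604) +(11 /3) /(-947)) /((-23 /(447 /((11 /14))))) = 8470764134 /718773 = 11785.03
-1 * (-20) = 20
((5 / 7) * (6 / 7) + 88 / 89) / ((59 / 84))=83784 / 36757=2.28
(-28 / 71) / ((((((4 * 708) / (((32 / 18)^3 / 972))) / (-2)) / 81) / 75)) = 89600 / 9161343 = 0.01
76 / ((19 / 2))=8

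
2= 2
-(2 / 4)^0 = -1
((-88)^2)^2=59969536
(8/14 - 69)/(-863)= 479/6041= 0.08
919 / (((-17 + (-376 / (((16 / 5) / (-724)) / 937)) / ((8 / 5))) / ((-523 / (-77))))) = 1922548 / 15344283339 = 0.00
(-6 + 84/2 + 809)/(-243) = -845/243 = -3.48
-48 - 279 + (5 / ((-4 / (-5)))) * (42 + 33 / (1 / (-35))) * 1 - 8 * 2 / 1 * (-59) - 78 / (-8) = -12659 / 2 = -6329.50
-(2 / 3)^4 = -16 / 81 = -0.20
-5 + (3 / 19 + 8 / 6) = -200 / 57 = -3.51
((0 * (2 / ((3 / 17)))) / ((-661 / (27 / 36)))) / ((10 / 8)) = 0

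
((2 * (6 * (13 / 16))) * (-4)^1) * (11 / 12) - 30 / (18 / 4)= -509 / 12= -42.42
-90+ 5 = -85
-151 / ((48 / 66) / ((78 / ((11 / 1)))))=-5889 / 4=-1472.25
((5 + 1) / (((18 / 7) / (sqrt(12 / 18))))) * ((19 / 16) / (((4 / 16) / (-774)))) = -5719 * sqrt(6) / 2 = -7004.32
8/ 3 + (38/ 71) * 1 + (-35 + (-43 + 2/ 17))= -270418/ 3621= -74.68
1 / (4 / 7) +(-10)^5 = -399993 / 4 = -99998.25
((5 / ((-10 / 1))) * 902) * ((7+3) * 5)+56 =-22494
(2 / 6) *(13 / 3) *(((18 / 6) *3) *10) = 130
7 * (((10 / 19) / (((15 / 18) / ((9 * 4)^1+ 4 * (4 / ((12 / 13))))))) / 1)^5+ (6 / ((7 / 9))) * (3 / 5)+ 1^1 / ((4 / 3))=105226700616502547 / 346653860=303549773.30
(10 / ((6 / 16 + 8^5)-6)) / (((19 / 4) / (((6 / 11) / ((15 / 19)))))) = 128 / 2883089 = 0.00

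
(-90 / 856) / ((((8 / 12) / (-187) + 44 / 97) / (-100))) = 12243825 / 524086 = 23.36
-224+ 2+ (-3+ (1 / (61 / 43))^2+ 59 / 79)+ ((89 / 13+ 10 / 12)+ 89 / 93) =-50968534391 / 236930954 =-215.12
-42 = -42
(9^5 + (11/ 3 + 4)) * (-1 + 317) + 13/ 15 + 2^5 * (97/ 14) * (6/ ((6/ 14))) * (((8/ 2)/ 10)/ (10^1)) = 1399652377/ 75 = 18662031.69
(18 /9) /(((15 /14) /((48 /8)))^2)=1568 /25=62.72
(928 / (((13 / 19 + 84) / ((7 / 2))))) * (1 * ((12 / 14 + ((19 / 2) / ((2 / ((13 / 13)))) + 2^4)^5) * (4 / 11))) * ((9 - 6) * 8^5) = 93345074045306880 / 17699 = 5274030964761.11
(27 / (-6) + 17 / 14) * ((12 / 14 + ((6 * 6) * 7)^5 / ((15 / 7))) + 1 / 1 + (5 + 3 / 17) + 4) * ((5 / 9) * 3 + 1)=-51921146477989528 / 12495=-4155353859783.08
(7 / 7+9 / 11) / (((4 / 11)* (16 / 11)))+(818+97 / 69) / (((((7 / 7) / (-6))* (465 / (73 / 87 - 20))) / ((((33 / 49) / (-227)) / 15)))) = 401850489007 / 118280710800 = 3.40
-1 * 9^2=-81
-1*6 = -6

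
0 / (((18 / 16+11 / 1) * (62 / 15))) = 0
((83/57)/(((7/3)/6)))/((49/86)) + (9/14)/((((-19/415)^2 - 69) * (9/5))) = 1017062588209/154885159576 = 6.57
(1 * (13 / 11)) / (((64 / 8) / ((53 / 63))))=689 / 5544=0.12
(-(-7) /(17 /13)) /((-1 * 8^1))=-91 /136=-0.67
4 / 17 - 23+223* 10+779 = 50766 / 17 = 2986.24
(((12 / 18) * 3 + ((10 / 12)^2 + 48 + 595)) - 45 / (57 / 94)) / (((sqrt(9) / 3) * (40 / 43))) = 3361697 / 5472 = 614.35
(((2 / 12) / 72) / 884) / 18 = 1 / 6873984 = 0.00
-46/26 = -23/13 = -1.77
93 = 93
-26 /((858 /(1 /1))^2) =-1 /28314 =-0.00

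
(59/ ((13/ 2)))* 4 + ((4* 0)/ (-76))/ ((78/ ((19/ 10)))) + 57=1213/ 13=93.31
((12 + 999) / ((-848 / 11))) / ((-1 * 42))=3707 / 11872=0.31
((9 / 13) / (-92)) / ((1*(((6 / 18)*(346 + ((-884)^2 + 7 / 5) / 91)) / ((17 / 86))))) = -945 / 1891767112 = -0.00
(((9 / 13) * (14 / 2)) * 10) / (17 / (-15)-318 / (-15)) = 1350 / 559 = 2.42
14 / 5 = 2.80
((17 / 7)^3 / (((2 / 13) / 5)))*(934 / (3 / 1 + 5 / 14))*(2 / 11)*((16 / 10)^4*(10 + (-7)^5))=-746218434084864 / 287875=-2592161299.47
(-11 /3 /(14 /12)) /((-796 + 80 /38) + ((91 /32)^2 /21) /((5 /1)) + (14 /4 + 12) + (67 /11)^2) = 0.00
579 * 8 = 4632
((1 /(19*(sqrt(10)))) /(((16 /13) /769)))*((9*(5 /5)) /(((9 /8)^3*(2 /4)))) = 319904*sqrt(10) /7695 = 131.47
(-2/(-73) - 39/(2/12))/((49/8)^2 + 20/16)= -6.04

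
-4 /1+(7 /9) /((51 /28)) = -1640 /459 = -3.57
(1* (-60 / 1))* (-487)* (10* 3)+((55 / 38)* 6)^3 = 877254.92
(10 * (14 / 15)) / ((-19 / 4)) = -112 / 57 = -1.96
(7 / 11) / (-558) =-7 / 6138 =-0.00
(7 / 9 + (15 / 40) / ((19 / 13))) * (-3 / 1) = -1415 / 456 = -3.10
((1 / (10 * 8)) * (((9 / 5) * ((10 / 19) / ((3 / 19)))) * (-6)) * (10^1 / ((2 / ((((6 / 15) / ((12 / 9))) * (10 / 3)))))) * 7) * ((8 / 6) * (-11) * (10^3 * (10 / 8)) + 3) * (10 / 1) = 5774055 / 2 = 2887027.50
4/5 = 0.80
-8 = -8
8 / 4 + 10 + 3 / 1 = 15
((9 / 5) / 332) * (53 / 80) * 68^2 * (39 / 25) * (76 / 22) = 102149073 / 1141250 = 89.51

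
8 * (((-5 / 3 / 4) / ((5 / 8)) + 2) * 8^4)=131072 / 3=43690.67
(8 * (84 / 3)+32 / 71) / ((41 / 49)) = 780864 / 2911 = 268.25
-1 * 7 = -7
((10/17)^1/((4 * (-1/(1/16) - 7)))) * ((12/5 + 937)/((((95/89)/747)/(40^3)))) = -1998532166400/7429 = -269017656.00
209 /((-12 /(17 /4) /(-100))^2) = 37750625 /144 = 262157.12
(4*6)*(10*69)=16560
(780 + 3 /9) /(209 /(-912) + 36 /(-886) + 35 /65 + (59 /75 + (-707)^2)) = 5392727600 /3454363762371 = 0.00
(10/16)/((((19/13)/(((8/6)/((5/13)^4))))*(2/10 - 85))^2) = 137858491849/912644100000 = 0.15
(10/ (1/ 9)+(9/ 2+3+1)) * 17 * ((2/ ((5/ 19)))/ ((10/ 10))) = 63631/ 5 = 12726.20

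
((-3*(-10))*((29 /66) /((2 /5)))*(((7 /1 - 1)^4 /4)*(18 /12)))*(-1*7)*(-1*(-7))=-8632575 /11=-784779.55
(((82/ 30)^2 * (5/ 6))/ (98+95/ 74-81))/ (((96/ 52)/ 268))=1321307/ 26730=49.43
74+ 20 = 94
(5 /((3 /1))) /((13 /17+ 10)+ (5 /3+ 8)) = 85 /1042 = 0.08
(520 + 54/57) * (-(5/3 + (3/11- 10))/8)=34643/66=524.89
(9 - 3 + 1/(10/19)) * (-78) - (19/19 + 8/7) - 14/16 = -173381/280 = -619.22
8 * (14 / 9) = 12.44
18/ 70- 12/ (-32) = 177/ 280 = 0.63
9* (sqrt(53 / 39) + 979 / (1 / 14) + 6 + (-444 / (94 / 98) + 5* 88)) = 3* sqrt(2067) / 13 + 5790492 / 47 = 123212.45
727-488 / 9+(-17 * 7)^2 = 133504 / 9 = 14833.78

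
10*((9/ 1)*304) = 27360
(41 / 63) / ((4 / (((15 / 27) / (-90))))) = -41 / 40824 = -0.00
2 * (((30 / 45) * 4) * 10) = 160 / 3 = 53.33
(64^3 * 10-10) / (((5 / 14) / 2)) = 14680008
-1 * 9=-9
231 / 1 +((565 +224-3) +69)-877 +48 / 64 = 839 / 4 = 209.75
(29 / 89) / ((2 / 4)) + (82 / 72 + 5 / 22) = 71117 / 35244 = 2.02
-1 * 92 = -92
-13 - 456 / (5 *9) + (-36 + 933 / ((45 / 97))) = 1952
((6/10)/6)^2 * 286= 143/50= 2.86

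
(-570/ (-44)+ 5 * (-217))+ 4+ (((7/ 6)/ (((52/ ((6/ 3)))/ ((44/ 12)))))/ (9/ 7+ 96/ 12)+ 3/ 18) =-357327671/ 334620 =-1067.86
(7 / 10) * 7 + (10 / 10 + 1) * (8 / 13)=797 / 130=6.13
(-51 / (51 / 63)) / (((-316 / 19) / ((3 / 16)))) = 3591 / 5056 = 0.71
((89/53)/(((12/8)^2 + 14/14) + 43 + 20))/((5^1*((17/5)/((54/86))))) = 9612/10266895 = 0.00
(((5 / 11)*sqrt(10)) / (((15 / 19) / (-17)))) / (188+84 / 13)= -4199*sqrt(10) / 83424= -0.16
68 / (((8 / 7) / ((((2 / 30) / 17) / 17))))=0.01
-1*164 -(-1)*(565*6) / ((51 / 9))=7382 / 17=434.24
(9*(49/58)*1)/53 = 441/3074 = 0.14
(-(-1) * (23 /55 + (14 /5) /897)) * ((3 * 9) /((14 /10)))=8.13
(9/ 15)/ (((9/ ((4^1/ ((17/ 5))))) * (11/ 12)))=16/ 187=0.09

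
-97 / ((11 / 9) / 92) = -80316 / 11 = -7301.45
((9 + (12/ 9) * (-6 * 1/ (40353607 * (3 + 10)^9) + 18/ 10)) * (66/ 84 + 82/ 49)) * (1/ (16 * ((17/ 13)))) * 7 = 5878471664382903392267/ 626752568805474718880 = 9.38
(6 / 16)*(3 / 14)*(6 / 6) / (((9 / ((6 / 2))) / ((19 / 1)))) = 57 / 112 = 0.51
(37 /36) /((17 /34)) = 37 /18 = 2.06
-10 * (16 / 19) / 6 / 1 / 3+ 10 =1630 / 171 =9.53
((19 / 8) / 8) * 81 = 1539 / 64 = 24.05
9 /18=1 /2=0.50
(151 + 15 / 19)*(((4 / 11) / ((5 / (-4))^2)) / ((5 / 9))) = 63.59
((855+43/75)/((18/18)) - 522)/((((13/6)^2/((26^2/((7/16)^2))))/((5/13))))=43917312/455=96521.56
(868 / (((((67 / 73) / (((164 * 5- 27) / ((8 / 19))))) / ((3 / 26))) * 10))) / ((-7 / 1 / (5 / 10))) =-7868451 / 5360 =-1467.99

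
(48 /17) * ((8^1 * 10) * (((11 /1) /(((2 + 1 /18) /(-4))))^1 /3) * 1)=-1013760 /629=-1611.70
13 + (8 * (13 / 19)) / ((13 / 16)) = 375 / 19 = 19.74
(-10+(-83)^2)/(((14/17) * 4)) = 116943/56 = 2088.27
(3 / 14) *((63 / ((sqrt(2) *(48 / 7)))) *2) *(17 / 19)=1071 *sqrt(2) / 608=2.49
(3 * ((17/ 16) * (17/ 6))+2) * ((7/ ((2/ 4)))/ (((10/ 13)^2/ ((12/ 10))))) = 1252797/ 4000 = 313.20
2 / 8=1 / 4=0.25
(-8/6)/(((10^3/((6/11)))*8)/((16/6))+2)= -2/8253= -0.00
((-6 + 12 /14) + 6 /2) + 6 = 27 /7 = 3.86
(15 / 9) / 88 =5 / 264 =0.02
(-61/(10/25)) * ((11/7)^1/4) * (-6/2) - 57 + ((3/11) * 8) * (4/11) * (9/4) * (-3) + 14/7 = 808897/6776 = 119.38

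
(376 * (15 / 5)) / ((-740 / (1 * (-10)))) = 564 / 37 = 15.24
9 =9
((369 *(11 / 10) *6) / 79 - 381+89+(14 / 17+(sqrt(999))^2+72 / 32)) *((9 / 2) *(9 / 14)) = 1611949491 / 752080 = 2143.32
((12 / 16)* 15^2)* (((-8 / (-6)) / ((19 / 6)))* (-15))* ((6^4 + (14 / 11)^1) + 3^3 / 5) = -290170350 / 209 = -1388374.88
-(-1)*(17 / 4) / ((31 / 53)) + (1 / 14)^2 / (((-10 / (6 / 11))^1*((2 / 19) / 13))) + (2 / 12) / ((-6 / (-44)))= 50852731 / 6015240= 8.45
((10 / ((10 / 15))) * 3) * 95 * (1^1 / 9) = 475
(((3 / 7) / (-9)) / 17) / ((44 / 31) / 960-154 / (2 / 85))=2480 / 5794679891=0.00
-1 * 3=-3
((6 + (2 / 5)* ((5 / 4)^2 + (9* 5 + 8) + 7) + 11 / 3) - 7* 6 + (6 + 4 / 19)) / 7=-683 / 3192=-0.21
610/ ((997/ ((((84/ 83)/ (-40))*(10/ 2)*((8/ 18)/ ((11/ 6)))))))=-17080/ 910261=-0.02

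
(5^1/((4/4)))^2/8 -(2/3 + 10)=-181/24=-7.54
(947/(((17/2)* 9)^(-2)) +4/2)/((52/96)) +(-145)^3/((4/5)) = 333879319/52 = 6420756.13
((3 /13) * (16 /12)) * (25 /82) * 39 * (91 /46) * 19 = 129675 /943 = 137.51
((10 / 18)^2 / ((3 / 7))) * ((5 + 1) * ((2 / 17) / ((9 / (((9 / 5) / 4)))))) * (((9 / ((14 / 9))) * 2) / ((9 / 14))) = 70 / 153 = 0.46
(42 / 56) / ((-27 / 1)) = -1 / 36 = -0.03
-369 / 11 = -33.55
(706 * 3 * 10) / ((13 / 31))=656580 / 13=50506.15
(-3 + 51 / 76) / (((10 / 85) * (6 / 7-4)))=21063 / 3344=6.30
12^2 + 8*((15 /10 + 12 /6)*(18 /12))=186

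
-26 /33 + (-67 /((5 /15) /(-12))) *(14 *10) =11143414 /33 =337679.21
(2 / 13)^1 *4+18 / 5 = 274 / 65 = 4.22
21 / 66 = 7 / 22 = 0.32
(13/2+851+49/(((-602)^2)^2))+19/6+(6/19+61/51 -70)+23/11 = 22692074584672771/28569743889456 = 794.27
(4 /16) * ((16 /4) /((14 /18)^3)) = 729 /343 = 2.13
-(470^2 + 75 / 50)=-441803 / 2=-220901.50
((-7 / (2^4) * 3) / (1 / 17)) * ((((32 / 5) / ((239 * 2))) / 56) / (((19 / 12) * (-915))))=51 / 13850050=0.00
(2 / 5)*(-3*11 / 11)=-6 / 5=-1.20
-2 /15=-0.13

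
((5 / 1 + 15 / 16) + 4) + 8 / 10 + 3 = 1099 / 80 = 13.74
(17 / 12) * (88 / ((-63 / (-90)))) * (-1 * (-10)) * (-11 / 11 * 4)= -149600 / 21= -7123.81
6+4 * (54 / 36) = 12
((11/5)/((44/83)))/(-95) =-83/1900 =-0.04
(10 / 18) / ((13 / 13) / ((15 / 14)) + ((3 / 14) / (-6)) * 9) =700 / 771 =0.91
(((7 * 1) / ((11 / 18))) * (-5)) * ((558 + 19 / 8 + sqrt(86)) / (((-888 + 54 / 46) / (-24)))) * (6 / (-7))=756.80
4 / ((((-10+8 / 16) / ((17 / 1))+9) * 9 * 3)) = 0.02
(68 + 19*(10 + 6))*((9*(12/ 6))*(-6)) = -40176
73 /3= 24.33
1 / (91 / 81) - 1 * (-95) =8726 / 91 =95.89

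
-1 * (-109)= 109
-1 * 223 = -223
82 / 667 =0.12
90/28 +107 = 1543/14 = 110.21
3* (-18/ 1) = -54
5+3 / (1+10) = 58 / 11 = 5.27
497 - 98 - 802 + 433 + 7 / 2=67 / 2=33.50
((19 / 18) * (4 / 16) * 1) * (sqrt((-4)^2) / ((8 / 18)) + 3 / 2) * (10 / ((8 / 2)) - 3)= -133 / 96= -1.39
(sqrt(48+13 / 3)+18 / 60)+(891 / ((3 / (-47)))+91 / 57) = -7955549 / 570+sqrt(471) / 3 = -13949.87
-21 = -21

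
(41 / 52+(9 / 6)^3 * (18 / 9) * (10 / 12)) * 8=667 / 13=51.31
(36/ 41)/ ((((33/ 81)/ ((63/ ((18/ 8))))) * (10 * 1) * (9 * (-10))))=-756/ 11275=-0.07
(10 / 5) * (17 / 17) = 2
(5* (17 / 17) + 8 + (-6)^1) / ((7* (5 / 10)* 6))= 0.33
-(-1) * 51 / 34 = 1.50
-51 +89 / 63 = -3124 / 63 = -49.59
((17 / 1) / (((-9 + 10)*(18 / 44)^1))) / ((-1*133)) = -374 / 1197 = -0.31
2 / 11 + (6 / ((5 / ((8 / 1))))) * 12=6346 / 55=115.38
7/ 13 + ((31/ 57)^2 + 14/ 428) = 7836163/ 9038718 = 0.87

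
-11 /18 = -0.61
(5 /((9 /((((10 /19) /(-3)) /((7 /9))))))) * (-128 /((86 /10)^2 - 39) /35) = 16000 /1220541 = 0.01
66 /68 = 33 /34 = 0.97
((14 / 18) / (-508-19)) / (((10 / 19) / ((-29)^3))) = 3243737 / 47430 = 68.39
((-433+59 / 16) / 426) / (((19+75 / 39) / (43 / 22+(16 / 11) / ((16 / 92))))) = -20270419 / 40786944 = -0.50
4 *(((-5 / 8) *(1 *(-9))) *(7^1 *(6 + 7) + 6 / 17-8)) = 63765 / 34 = 1875.44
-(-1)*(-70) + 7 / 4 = -273 / 4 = -68.25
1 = 1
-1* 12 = -12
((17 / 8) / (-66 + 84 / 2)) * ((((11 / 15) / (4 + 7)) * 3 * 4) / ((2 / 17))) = -289 / 480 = -0.60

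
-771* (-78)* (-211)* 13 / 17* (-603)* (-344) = -34217678624688 / 17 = -2012804624981.65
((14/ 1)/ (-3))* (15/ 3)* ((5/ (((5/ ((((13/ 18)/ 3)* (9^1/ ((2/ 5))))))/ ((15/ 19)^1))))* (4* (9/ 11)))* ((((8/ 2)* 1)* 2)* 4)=-2184000/ 209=-10449.76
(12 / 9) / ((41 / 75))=100 / 41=2.44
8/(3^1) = 8/3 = 2.67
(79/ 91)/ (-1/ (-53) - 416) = -4187/ 2006277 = -0.00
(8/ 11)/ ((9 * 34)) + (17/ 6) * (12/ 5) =57242/ 8415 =6.80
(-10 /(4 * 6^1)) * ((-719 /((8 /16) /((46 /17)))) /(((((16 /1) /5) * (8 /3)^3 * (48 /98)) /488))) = 3707181975 /139264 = 26619.82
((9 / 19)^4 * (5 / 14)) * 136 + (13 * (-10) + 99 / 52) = -125.65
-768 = -768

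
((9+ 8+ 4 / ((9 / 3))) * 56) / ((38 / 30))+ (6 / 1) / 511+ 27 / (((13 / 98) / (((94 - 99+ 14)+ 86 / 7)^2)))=11741977168 / 126217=93030.08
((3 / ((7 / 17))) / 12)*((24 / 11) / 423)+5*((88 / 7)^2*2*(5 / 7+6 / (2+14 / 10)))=35432313122 / 9043881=3917.82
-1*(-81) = 81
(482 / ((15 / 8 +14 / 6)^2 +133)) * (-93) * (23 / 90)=-32991936 / 434045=-76.01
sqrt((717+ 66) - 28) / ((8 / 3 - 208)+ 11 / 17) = -51 * sqrt(755) / 10439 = -0.13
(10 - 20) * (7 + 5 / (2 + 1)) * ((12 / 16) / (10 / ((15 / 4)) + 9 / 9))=-195 / 11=-17.73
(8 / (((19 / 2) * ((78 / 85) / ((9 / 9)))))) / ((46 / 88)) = 29920 / 17043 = 1.76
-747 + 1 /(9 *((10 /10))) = -6722 /9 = -746.89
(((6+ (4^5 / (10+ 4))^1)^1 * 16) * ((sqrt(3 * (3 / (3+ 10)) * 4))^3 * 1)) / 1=1914624 * sqrt(13) / 1183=5835.40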